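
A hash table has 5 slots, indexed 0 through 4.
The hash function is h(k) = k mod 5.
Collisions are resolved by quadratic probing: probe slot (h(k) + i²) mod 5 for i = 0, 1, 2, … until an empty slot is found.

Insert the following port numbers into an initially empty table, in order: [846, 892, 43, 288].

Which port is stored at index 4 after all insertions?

846: h=1 → slot 1
892: h=2 → slot 2
43: h=3 → slot 3
288: h=3, probe 3,4 → slot 4
Table: [∅, 846, 892, 43, 288]

288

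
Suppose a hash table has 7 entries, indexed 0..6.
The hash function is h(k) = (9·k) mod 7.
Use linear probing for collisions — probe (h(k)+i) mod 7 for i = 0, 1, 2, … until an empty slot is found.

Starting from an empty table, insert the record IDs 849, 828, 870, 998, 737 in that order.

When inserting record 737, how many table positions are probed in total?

849: h=4 => slot 4
828: h=4, probe 4,5 => slot 5
870: h=4, probe 4,5,6 => slot 6
998: h=1 => slot 1
737: h=4, probe 4,5,6,0 => slot 0
Table: [737, 998, ∅, ∅, 849, 828, 870]

4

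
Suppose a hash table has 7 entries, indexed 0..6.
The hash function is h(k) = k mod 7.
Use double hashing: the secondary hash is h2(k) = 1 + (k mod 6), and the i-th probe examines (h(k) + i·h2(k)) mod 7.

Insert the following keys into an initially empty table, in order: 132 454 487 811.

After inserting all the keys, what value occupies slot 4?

454

132 hashes to 6; slot 6 is free => place at 6.
454 hashes to 6, h2=5; 6 taken => place at 4.
487 hashes to 4, h2=2; 4,6 taken => place at 1.
811 hashes to 6, h2=2; 6,1 taken => place at 3.
Table: [∅, 487, ∅, 811, 454, ∅, 132]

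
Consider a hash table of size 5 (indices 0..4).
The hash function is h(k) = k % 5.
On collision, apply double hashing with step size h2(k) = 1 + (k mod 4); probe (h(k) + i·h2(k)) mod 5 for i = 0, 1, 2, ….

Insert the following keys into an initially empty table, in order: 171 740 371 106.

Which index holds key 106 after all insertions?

Insert 171: h=1, slot 1 empty => index 1.
Insert 740: h=0, slot 0 empty => index 0.
Insert 371: h=1, h2=4, slots 1,0 occupied => index 4.
Insert 106: h=1, h2=3, slots 1,4 occupied => index 2.
Table: [740, 171, 106, _, 371]

2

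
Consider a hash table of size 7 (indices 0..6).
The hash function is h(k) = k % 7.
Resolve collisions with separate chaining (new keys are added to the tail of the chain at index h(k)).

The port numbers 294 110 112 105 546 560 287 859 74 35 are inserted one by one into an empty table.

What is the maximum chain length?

7

294 -> bucket 0
110 -> bucket 5
112 -> bucket 0 (collision)
105 -> bucket 0 (collision)
546 -> bucket 0 (collision)
560 -> bucket 0 (collision)
287 -> bucket 0 (collision)
859 -> bucket 5 (collision)
74 -> bucket 4
35 -> bucket 0 (collision)
Final buckets:
0: 294 -> 112 -> 105 -> 546 -> 560 -> 287 -> 35
1: .
2: .
3: .
4: 74
5: 110 -> 859
6: .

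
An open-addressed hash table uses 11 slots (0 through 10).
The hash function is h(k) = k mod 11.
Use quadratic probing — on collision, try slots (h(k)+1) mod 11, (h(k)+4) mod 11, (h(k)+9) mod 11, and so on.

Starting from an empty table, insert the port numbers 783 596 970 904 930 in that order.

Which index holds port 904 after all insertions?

0

783: h=2 → slot 2
596: h=2, probe 2,3 → slot 3
970: h=2, probe 2,3,6 → slot 6
904: h=2, probe 2,3,6,0 → slot 0
930: h=6, probe 6,7 → slot 7
Table: [904, _, 783, 596, _, _, 970, 930, _, _, _]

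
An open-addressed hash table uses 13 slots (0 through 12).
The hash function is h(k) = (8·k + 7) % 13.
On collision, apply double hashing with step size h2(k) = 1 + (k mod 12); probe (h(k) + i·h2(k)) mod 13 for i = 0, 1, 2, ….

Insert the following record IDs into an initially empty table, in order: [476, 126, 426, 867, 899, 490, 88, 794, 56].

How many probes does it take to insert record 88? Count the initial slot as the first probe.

Insert 476: h=6, slot 6 empty → index 6.
Insert 126: h=1, slot 1 empty → index 1.
Insert 426: h=9, slot 9 empty → index 9.
Insert 867: h=1, h2=4, slot 1 occupied → index 5.
Insert 899: h=10, slot 10 empty → index 10.
Insert 490: h=1, h2=11, slot 1 occupied → index 12.
Insert 88: h=9, h2=5, slots 9,1,6 occupied → index 11.
Insert 794: h=2, slot 2 empty → index 2.
Insert 56: h=0, slot 0 empty → index 0.
Table: [56, 126, 794, —, —, 867, 476, —, —, 426, 899, 88, 490]

4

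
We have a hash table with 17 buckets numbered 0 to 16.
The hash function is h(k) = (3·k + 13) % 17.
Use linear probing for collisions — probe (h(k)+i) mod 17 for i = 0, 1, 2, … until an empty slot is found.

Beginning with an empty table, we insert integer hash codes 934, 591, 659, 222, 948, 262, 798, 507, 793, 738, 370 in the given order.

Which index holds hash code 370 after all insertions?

6

Insert 934: h=10, slot 10 empty -> index 10.
Insert 591: h=1, slot 1 empty -> index 1.
Insert 659: h=1, slot 1 occupied -> index 2.
Insert 222: h=16, slot 16 empty -> index 16.
Insert 948: h=1, slots 1,2 occupied -> index 3.
Insert 262: h=0, slot 0 empty -> index 0.
Insert 798: h=10, slot 10 occupied -> index 11.
Insert 507: h=4, slot 4 empty -> index 4.
Insert 793: h=12, slot 12 empty -> index 12.
Insert 738: h=0, slots 0,1,2,3,4 occupied -> index 5.
Insert 370: h=1, slots 1,2,3,4,5 occupied -> index 6.
Table: [262, 591, 659, 948, 507, 738, 370, ., ., ., 934, 798, 793, ., ., ., 222]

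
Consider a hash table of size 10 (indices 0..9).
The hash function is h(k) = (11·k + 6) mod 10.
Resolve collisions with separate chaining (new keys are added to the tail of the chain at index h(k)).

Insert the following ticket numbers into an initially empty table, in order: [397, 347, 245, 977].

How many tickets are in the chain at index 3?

Insert 397: h=3, bucket 3 empty → new chain.
Insert 347: h=3, bucket 3 nonempty → append to chain.
Insert 245: h=1, bucket 1 empty → new chain.
Insert 977: h=3, bucket 3 nonempty → append to chain.
Final buckets:
0: .
1: 245
2: .
3: 397 -> 347 -> 977
4: .
5: .
6: .
7: .
8: .
9: .

3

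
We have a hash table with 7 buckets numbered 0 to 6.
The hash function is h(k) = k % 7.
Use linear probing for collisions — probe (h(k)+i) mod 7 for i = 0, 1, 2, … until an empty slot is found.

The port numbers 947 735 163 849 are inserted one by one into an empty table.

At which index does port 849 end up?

947 hashes to 2; slot 2 is free -> place at 2.
735 hashes to 0; slot 0 is free -> place at 0.
163 hashes to 2; 2 taken -> place at 3.
849 hashes to 2; 2,3 taken -> place at 4.
Table: [735, -, 947, 163, 849, -, -]

4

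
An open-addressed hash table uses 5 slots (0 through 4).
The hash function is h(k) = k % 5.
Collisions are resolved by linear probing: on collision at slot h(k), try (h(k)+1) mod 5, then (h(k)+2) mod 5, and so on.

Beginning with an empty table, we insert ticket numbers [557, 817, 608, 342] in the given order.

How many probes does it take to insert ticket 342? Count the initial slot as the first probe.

557: h=2 => slot 2
817: h=2, probe 2,3 => slot 3
608: h=3, probe 3,4 => slot 4
342: h=2, probe 2,3,4,0 => slot 0
Table: [342, _, 557, 817, 608]

4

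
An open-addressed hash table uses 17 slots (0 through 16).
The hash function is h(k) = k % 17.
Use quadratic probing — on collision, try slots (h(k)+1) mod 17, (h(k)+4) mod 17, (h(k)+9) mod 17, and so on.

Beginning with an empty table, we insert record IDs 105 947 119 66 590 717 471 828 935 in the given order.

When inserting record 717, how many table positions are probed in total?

2

105 hashes to 3; slot 3 is free => place at 3.
947 hashes to 12; slot 12 is free => place at 12.
119 hashes to 0; slot 0 is free => place at 0.
66 hashes to 15; slot 15 is free => place at 15.
590 hashes to 12; 12 taken => place at 13.
717 hashes to 3; 3 taken => place at 4.
471 hashes to 12; 12,13 taken => place at 16.
828 hashes to 12; 12,13,16,4 taken => place at 11.
935 hashes to 0; 0 taken => place at 1.
Table: [119, 935, ., 105, 717, ., ., ., ., ., ., 828, 947, 590, ., 66, 471]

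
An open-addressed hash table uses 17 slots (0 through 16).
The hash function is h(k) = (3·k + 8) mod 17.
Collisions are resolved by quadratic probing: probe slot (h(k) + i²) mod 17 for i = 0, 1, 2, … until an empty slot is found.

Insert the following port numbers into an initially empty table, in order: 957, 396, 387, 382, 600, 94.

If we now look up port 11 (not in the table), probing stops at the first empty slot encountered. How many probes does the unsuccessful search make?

2

Insert 957: h=6, slot 6 empty -> index 6.
Insert 396: h=6, slot 6 occupied -> index 7.
Insert 387: h=13, slot 13 empty -> index 13.
Insert 382: h=15, slot 15 empty -> index 15.
Insert 600: h=6, slots 6,7 occupied -> index 10.
Insert 94: h=1, slot 1 empty -> index 1.
Table: [—, 94, —, —, —, —, 957, 396, —, —, 600, —, —, 387, —, 382, —]
Lookup 11: h=7, probe 7,8 → slot 8 empty, not found.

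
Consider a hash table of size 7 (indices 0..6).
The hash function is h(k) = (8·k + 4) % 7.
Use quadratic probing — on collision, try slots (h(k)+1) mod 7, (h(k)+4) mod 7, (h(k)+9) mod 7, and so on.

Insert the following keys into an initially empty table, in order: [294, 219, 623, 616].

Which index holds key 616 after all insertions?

Insert 294: h=4, slot 4 empty => index 4.
Insert 219: h=6, slot 6 empty => index 6.
Insert 623: h=4, slot 4 occupied => index 5.
Insert 616: h=4, slots 4,5 occupied => index 1.
Table: [., 616, ., ., 294, 623, 219]

1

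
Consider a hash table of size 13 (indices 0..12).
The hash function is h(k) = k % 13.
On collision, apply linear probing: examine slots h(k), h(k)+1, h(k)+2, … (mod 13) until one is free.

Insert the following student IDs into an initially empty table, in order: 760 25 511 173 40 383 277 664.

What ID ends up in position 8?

760: h=6 -> slot 6
25: h=12 -> slot 12
511: h=4 -> slot 4
173: h=4, probe 4,5 -> slot 5
40: h=1 -> slot 1
383: h=6, probe 6,7 -> slot 7
277: h=4, probe 4,5,6,7,8 -> slot 8
664: h=1, probe 1,2 -> slot 2
Table: [-, 40, 664, -, 511, 173, 760, 383, 277, -, -, -, 25]

277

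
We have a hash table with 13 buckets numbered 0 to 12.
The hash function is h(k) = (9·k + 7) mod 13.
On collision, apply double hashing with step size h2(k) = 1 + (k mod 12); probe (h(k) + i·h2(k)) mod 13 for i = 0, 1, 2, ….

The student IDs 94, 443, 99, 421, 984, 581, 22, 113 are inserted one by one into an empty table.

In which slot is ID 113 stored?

Insert 94: h=8, slot 8 empty => index 8.
Insert 443: h=3, slot 3 empty => index 3.
Insert 99: h=1, slot 1 empty => index 1.
Insert 421: h=0, slot 0 empty => index 0.
Insert 984: h=10, slot 10 empty => index 10.
Insert 581: h=10, h2=6, slots 10,3 occupied => index 9.
Insert 22: h=10, h2=11, slots 10,8 occupied => index 6.
Insert 113: h=10, h2=6, slots 10,3,9 occupied => index 2.
Table: [421, 99, 113, 443, ∅, ∅, 22, ∅, 94, 581, 984, ∅, ∅]

2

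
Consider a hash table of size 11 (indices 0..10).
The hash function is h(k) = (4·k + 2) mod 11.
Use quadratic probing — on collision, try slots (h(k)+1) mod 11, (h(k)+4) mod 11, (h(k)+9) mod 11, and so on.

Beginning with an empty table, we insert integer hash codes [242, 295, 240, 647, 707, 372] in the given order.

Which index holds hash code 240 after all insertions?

6

242: h=2 => slot 2
295: h=5 => slot 5
240: h=5, probe 5,6 => slot 6
647: h=5, probe 5,6,9 => slot 9
707: h=3 => slot 3
372: h=5, probe 5,6,9,3,10 => slot 10
Table: [., ., 242, 707, ., 295, 240, ., ., 647, 372]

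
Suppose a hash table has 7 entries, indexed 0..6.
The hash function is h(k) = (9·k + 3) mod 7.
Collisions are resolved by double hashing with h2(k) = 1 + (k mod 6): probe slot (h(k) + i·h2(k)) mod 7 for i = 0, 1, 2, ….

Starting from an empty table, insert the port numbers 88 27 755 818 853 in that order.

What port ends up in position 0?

Insert 88: h=4, slot 4 empty -> index 4.
Insert 27: h=1, slot 1 empty -> index 1.
Insert 755: h=1, h2=6, slot 1 occupied -> index 0.
Insert 818: h=1, h2=3, slots 1,4,0 occupied -> index 3.
Insert 853: h=1, h2=2, slots 1,3 occupied -> index 5.
Table: [755, 27, -, 818, 88, 853, -]

755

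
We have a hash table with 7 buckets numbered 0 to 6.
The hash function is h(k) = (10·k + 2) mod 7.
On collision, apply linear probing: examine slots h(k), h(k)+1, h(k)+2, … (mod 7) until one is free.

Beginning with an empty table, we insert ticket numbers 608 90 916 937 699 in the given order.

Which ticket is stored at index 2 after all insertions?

937

608 hashes to 6; slot 6 is free -> place at 6.
90 hashes to 6; 6 taken -> place at 0.
916 hashes to 6; 6,0 taken -> place at 1.
937 hashes to 6; 6,0,1 taken -> place at 2.
699 hashes to 6; 6,0,1,2 taken -> place at 3.
Table: [90, 916, 937, 699, _, _, 608]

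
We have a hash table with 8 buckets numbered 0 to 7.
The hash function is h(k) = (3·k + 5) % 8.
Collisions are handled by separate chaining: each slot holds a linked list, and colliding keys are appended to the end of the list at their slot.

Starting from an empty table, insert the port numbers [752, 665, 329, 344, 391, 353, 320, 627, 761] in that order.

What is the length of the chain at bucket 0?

4

752 → bucket 5
665 → bucket 0
329 → bucket 0 (collision)
344 → bucket 5 (collision)
391 → bucket 2
353 → bucket 0 (collision)
320 → bucket 5 (collision)
627 → bucket 6
761 → bucket 0 (collision)
Final buckets:
0: 665 -> 329 -> 353 -> 761
1: -
2: 391
3: -
4: -
5: 752 -> 344 -> 320
6: 627
7: -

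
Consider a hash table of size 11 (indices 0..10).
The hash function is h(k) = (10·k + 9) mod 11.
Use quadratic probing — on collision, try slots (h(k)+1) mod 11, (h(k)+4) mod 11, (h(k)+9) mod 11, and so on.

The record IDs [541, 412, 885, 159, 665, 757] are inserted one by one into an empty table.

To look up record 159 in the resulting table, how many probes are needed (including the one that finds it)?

541: h=7 → slot 7
412: h=4 → slot 4
885: h=4, probe 4,5 → slot 5
159: h=4, probe 4,5,8 → slot 8
665: h=4, probe 4,5,8,2 → slot 2
757: h=0 → slot 0
Table: [757, —, 665, —, 412, 885, —, 541, 159, —, —]
Lookup 159: h=4, probe 4,5,8 → found at 8.

3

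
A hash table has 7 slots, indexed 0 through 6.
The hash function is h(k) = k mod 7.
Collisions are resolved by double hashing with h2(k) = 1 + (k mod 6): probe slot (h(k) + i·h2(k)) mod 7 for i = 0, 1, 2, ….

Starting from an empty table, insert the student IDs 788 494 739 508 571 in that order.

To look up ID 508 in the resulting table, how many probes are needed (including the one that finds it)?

788: h=4 -> slot 4
494: h=4, h2=3, probe 4,0 -> slot 0
739: h=4, h2=2, probe 4,6 -> slot 6
508: h=4, h2=5, probe 4,2 -> slot 2
571: h=4, h2=2, probe 4,6,1 -> slot 1
Table: [494, 571, 508, ∅, 788, ∅, 739]
Lookup 508: h=4, h2=5, probe 4,2 → found at 2.

2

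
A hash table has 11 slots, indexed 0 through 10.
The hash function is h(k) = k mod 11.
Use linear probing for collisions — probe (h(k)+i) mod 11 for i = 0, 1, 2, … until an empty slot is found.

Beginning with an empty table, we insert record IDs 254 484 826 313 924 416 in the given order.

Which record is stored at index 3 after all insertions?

254: h=1 => slot 1
484: h=0 => slot 0
826: h=1, probe 1,2 => slot 2
313: h=5 => slot 5
924: h=0, probe 0,1,2,3 => slot 3
416: h=9 => slot 9
Table: [484, 254, 826, 924, ∅, 313, ∅, ∅, ∅, 416, ∅]

924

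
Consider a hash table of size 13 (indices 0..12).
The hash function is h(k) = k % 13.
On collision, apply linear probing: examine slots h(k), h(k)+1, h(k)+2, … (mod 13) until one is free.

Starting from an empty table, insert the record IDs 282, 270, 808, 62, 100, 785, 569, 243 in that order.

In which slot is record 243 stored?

1

Insert 282: h=9, slot 9 empty => index 9.
Insert 270: h=10, slot 10 empty => index 10.
Insert 808: h=2, slot 2 empty => index 2.
Insert 62: h=10, slot 10 occupied => index 11.
Insert 100: h=9, slots 9,10,11 occupied => index 12.
Insert 785: h=5, slot 5 empty => index 5.
Insert 569: h=10, slots 10,11,12 occupied => index 0.
Insert 243: h=9, slots 9,10,11,12,0 occupied => index 1.
Table: [569, 243, 808, ., ., 785, ., ., ., 282, 270, 62, 100]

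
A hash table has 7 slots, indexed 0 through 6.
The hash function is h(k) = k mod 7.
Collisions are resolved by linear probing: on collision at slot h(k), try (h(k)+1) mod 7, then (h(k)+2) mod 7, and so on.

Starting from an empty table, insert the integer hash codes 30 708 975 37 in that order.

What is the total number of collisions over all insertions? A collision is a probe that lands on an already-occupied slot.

3

Insert 30: h=2, slot 2 empty -> index 2.
Insert 708: h=1, slot 1 empty -> index 1.
Insert 975: h=2, slot 2 occupied -> index 3.
Insert 37: h=2, slots 2,3 occupied -> index 4.
Table: [—, 708, 30, 975, 37, —, —]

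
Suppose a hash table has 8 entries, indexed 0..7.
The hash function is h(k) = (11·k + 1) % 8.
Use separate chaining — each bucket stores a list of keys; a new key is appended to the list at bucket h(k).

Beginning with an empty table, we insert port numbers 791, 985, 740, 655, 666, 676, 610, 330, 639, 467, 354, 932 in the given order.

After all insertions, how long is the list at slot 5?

Insert 791: h=6, bucket 6 empty → new chain.
Insert 985: h=4, bucket 4 empty → new chain.
Insert 740: h=5, bucket 5 empty → new chain.
Insert 655: h=6, bucket 6 nonempty → append to chain.
Insert 666: h=7, bucket 7 empty → new chain.
Insert 676: h=5, bucket 5 nonempty → append to chain.
Insert 610: h=7, bucket 7 nonempty → append to chain.
Insert 330: h=7, bucket 7 nonempty → append to chain.
Insert 639: h=6, bucket 6 nonempty → append to chain.
Insert 467: h=2, bucket 2 empty → new chain.
Insert 354: h=7, bucket 7 nonempty → append to chain.
Insert 932: h=5, bucket 5 nonempty → append to chain.
Final buckets:
0: ∅
1: ∅
2: 467
3: ∅
4: 985
5: 740 -> 676 -> 932
6: 791 -> 655 -> 639
7: 666 -> 610 -> 330 -> 354

3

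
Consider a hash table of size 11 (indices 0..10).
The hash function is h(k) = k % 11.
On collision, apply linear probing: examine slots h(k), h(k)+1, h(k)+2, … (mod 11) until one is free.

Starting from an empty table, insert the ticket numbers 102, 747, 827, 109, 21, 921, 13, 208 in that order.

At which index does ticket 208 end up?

102: h=3 → slot 3
747: h=10 → slot 10
827: h=2 → slot 2
109: h=10, probe 10,0 → slot 0
21: h=10, probe 10,0,1 → slot 1
921: h=8 → slot 8
13: h=2, probe 2,3,4 → slot 4
208: h=10, probe 10,0,1,2,3,4,5 → slot 5
Table: [109, 21, 827, 102, 13, 208, ., ., 921, ., 747]

5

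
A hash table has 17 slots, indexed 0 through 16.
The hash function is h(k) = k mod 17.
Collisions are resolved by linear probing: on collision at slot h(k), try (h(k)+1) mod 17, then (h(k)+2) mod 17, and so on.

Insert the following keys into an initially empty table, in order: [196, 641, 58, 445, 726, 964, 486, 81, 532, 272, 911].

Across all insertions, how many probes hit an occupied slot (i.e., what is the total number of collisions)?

196 hashes to 9; slot 9 is free -> place at 9.
641 hashes to 12; slot 12 is free -> place at 12.
58 hashes to 7; slot 7 is free -> place at 7.
445 hashes to 3; slot 3 is free -> place at 3.
726 hashes to 12; 12 taken -> place at 13.
964 hashes to 12; 12,13 taken -> place at 14.
486 hashes to 10; slot 10 is free -> place at 10.
81 hashes to 13; 13,14 taken -> place at 15.
532 hashes to 5; slot 5 is free -> place at 5.
272 hashes to 0; slot 0 is free -> place at 0.
911 hashes to 10; 10 taken -> place at 11.
Table: [272, _, _, 445, _, 532, _, 58, _, 196, 486, 911, 641, 726, 964, 81, _]

6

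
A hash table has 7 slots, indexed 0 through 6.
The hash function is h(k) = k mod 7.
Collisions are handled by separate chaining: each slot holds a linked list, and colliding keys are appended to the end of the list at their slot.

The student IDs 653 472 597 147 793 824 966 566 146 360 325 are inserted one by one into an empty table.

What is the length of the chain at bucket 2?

Insert 653: h=2, bucket 2 empty → new chain.
Insert 472: h=3, bucket 3 empty → new chain.
Insert 597: h=2, bucket 2 nonempty → append to chain.
Insert 147: h=0, bucket 0 empty → new chain.
Insert 793: h=2, bucket 2 nonempty → append to chain.
Insert 824: h=5, bucket 5 empty → new chain.
Insert 966: h=0, bucket 0 nonempty → append to chain.
Insert 566: h=6, bucket 6 empty → new chain.
Insert 146: h=6, bucket 6 nonempty → append to chain.
Insert 360: h=3, bucket 3 nonempty → append to chain.
Insert 325: h=3, bucket 3 nonempty → append to chain.
Final buckets:
0: 147 -> 966
1: .
2: 653 -> 597 -> 793
3: 472 -> 360 -> 325
4: .
5: 824
6: 566 -> 146

3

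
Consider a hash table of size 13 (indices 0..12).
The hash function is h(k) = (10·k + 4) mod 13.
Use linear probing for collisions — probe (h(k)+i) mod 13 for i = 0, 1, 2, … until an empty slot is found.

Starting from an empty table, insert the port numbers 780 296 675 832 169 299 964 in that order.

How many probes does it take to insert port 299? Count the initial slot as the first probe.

Insert 780: h=4, slot 4 empty -> index 4.
Insert 296: h=0, slot 0 empty -> index 0.
Insert 675: h=7, slot 7 empty -> index 7.
Insert 832: h=4, slot 4 occupied -> index 5.
Insert 169: h=4, slots 4,5 occupied -> index 6.
Insert 299: h=4, slots 4,5,6,7 occupied -> index 8.
Insert 964: h=11, slot 11 empty -> index 11.
Table: [296, —, —, —, 780, 832, 169, 675, 299, —, —, 964, —]

5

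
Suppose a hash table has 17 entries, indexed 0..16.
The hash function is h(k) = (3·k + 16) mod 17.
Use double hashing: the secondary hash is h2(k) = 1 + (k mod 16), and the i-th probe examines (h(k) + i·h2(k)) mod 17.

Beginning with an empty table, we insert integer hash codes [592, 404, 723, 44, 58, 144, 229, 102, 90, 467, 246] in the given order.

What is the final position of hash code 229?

592 hashes to 7; slot 7 is free => place at 7.
404 hashes to 4; slot 4 is free => place at 4.
723 hashes to 9; slot 9 is free => place at 9.
44 hashes to 12; slot 12 is free => place at 12.
58 hashes to 3; slot 3 is free => place at 3.
144 hashes to 6; slot 6 is free => place at 6.
229 hashes to 6, h2=6; 6,12 taken => place at 1.
102 hashes to 16; slot 16 is free => place at 16.
90 hashes to 14; slot 14 is free => place at 14.
467 hashes to 6, h2=4; 6 taken => place at 10.
246 hashes to 6, h2=7; 6 taken => place at 13.
Table: [-, 229, -, 58, 404, -, 144, 592, -, 723, 467, -, 44, 246, 90, -, 102]

1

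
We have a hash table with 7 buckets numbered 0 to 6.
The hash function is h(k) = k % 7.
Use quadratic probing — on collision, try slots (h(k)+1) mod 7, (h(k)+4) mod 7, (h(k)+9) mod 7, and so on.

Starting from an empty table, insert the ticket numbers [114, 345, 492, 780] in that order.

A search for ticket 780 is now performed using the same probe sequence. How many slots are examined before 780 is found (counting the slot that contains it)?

2

114: h=2 → slot 2
345: h=2, probe 2,3 → slot 3
492: h=2, probe 2,3,6 → slot 6
780: h=3, probe 3,4 → slot 4
Table: [-, -, 114, 345, 780, -, 492]
Lookup 780: h=3, probe 3,4 → found at 4.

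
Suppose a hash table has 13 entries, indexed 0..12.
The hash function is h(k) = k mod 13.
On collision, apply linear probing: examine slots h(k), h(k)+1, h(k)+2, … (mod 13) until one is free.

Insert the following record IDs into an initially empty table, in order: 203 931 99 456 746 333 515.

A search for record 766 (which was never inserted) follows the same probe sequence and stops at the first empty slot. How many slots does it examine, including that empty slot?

Insert 203: h=8, slot 8 empty => index 8.
Insert 931: h=8, slot 8 occupied => index 9.
Insert 99: h=8, slots 8,9 occupied => index 10.
Insert 456: h=1, slot 1 empty => index 1.
Insert 746: h=5, slot 5 empty => index 5.
Insert 333: h=8, slots 8,9,10 occupied => index 11.
Insert 515: h=8, slots 8,9,10,11 occupied => index 12.
Table: [∅, 456, ∅, ∅, ∅, 746, ∅, ∅, 203, 931, 99, 333, 515]
Lookup 766: h=12, probe 12,0 → slot 0 empty, not found.

2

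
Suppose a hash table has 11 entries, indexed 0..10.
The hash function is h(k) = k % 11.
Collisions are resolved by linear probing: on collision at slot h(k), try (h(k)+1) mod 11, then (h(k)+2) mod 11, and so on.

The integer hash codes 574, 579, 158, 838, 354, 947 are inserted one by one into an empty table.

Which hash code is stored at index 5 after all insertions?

354

574 hashes to 2; slot 2 is free → place at 2.
579 hashes to 7; slot 7 is free → place at 7.
158 hashes to 4; slot 4 is free → place at 4.
838 hashes to 2; 2 taken → place at 3.
354 hashes to 2; 2,3,4 taken → place at 5.
947 hashes to 1; slot 1 is free → place at 1.
Table: [., 947, 574, 838, 158, 354, ., 579, ., ., .]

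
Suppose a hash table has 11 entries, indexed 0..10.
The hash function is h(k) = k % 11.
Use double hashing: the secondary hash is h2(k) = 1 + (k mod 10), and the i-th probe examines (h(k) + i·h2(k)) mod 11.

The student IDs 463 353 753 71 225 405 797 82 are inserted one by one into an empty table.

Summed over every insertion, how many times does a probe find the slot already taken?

7

463: h=1 -> slot 1
353: h=1, h2=4, probe 1,5 -> slot 5
753: h=5, h2=4, probe 5,9 -> slot 9
71: h=5, h2=2, probe 5,7 -> slot 7
225: h=5, h2=6, probe 5,0 -> slot 0
405: h=9, h2=6, probe 9,4 -> slot 4
797: h=5, h2=8, probe 5,2 -> slot 2
82: h=5, h2=3, probe 5,8 -> slot 8
Table: [225, 463, 797, _, 405, 353, _, 71, 82, 753, _]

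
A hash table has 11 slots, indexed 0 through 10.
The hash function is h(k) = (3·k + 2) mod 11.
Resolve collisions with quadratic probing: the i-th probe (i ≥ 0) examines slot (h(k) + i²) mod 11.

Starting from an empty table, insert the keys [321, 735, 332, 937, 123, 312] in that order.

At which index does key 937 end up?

321: h=8 → slot 8
735: h=7 → slot 7
332: h=8, probe 8,9 → slot 9
937: h=8, probe 8,9,1 → slot 1
123: h=8, probe 8,9,1,6 → slot 6
312: h=3 → slot 3
Table: [., 937, ., 312, ., ., 123, 735, 321, 332, .]

1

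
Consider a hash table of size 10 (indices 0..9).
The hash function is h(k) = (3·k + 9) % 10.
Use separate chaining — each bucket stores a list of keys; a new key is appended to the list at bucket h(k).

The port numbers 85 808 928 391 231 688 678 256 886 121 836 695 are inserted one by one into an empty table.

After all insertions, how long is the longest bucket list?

4

Insert 85: h=4, bucket 4 empty -> new chain.
Insert 808: h=3, bucket 3 empty -> new chain.
Insert 928: h=3, bucket 3 nonempty -> append to chain.
Insert 391: h=2, bucket 2 empty -> new chain.
Insert 231: h=2, bucket 2 nonempty -> append to chain.
Insert 688: h=3, bucket 3 nonempty -> append to chain.
Insert 678: h=3, bucket 3 nonempty -> append to chain.
Insert 256: h=7, bucket 7 empty -> new chain.
Insert 886: h=7, bucket 7 nonempty -> append to chain.
Insert 121: h=2, bucket 2 nonempty -> append to chain.
Insert 836: h=7, bucket 7 nonempty -> append to chain.
Insert 695: h=4, bucket 4 nonempty -> append to chain.
Final buckets:
0: _
1: _
2: 391 -> 231 -> 121
3: 808 -> 928 -> 688 -> 678
4: 85 -> 695
5: _
6: _
7: 256 -> 886 -> 836
8: _
9: _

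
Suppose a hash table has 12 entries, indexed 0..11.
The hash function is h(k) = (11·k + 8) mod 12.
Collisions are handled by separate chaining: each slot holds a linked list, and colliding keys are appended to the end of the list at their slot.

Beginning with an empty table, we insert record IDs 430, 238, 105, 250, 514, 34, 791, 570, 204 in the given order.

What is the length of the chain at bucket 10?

Insert 430: h=10, bucket 10 empty -> new chain.
Insert 238: h=10, bucket 10 nonempty -> append to chain.
Insert 105: h=11, bucket 11 empty -> new chain.
Insert 250: h=10, bucket 10 nonempty -> append to chain.
Insert 514: h=10, bucket 10 nonempty -> append to chain.
Insert 34: h=10, bucket 10 nonempty -> append to chain.
Insert 791: h=9, bucket 9 empty -> new chain.
Insert 570: h=2, bucket 2 empty -> new chain.
Insert 204: h=8, bucket 8 empty -> new chain.
Final buckets:
0: —
1: —
2: 570
3: —
4: —
5: —
6: —
7: —
8: 204
9: 791
10: 430 -> 238 -> 250 -> 514 -> 34
11: 105

5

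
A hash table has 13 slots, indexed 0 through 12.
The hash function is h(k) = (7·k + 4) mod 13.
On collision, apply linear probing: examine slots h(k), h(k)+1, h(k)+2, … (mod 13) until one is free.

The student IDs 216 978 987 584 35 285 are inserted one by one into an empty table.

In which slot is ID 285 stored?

216 hashes to 8; slot 8 is free → place at 8.
978 hashes to 12; slot 12 is free → place at 12.
987 hashes to 10; slot 10 is free → place at 10.
584 hashes to 10; 10 taken → place at 11.
35 hashes to 2; slot 2 is free → place at 2.
285 hashes to 10; 10,11,12 taken → place at 0.
Table: [285, ., 35, ., ., ., ., ., 216, ., 987, 584, 978]

0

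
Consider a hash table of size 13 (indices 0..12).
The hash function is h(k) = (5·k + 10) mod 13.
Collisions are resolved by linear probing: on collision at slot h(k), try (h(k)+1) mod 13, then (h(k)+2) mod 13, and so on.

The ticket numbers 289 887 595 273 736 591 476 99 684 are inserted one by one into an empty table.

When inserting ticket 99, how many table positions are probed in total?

6

289 hashes to 12; slot 12 is free => place at 12.
887 hashes to 12; 12 taken => place at 0.
595 hashes to 8; slot 8 is free => place at 8.
273 hashes to 10; slot 10 is free => place at 10.
736 hashes to 11; slot 11 is free => place at 11.
591 hashes to 1; slot 1 is free => place at 1.
476 hashes to 11; 11,12,0,1 taken => place at 2.
99 hashes to 11; 11,12,0,1,2 taken => place at 3.
684 hashes to 11; 11,12,0,1,2,3 taken => place at 4.
Table: [887, 591, 476, 99, 684, ., ., ., 595, ., 273, 736, 289]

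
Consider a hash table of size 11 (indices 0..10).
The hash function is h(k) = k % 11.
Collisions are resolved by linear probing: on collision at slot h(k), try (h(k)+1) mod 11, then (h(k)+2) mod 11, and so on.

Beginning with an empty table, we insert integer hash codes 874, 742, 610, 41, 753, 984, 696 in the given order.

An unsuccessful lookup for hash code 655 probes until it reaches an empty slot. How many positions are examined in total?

Insert 874: h=5, slot 5 empty → index 5.
Insert 742: h=5, slot 5 occupied → index 6.
Insert 610: h=5, slots 5,6 occupied → index 7.
Insert 41: h=8, slot 8 empty → index 8.
Insert 753: h=5, slots 5,6,7,8 occupied → index 9.
Insert 984: h=5, slots 5,6,7,8,9 occupied → index 10.
Insert 696: h=3, slot 3 empty → index 3.
Table: [—, —, —, 696, —, 874, 742, 610, 41, 753, 984]
Lookup 655: h=6, probe 6,7,8,9,10,0 → slot 0 empty, not found.

6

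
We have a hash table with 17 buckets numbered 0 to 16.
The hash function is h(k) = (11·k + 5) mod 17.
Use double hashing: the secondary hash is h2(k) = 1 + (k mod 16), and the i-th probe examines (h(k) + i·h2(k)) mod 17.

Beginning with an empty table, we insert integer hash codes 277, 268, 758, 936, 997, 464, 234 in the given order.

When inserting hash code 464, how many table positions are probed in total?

2

277 hashes to 9; slot 9 is free → place at 9.
268 hashes to 12; slot 12 is free → place at 12.
758 hashes to 13; slot 13 is free → place at 13.
936 hashes to 16; slot 16 is free → place at 16.
997 hashes to 7; slot 7 is free → place at 7.
464 hashes to 9, h2=1; 9 taken → place at 10.
234 hashes to 12, h2=11; 12 taken → place at 6.
Table: [_, _, _, _, _, _, 234, 997, _, 277, 464, _, 268, 758, _, _, 936]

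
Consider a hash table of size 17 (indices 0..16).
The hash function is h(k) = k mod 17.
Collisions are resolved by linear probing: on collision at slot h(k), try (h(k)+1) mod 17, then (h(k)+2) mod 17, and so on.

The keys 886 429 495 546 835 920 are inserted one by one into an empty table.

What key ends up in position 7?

886 hashes to 2; slot 2 is free → place at 2.
429 hashes to 4; slot 4 is free → place at 4.
495 hashes to 2; 2 taken → place at 3.
546 hashes to 2; 2,3,4 taken → place at 5.
835 hashes to 2; 2,3,4,5 taken → place at 6.
920 hashes to 2; 2,3,4,5,6 taken → place at 7.
Table: [., ., 886, 495, 429, 546, 835, 920, ., ., ., ., ., ., ., ., .]

920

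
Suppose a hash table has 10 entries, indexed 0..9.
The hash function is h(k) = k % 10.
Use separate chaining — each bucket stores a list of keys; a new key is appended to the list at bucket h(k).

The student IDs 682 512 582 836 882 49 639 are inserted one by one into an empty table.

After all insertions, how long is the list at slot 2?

4

682 -> bucket 2
512 -> bucket 2 (collision)
582 -> bucket 2 (collision)
836 -> bucket 6
882 -> bucket 2 (collision)
49 -> bucket 9
639 -> bucket 9 (collision)
Final buckets:
0: —
1: —
2: 682 -> 512 -> 582 -> 882
3: —
4: —
5: —
6: 836
7: —
8: —
9: 49 -> 639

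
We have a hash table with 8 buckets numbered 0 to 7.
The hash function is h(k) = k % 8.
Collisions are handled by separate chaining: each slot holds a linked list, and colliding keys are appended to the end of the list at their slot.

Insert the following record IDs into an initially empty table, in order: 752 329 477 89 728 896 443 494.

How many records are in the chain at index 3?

1

752 -> bucket 0
329 -> bucket 1
477 -> bucket 5
89 -> bucket 1 (collision)
728 -> bucket 0 (collision)
896 -> bucket 0 (collision)
443 -> bucket 3
494 -> bucket 6
Final buckets:
0: 752 -> 728 -> 896
1: 329 -> 89
2: ∅
3: 443
4: ∅
5: 477
6: 494
7: ∅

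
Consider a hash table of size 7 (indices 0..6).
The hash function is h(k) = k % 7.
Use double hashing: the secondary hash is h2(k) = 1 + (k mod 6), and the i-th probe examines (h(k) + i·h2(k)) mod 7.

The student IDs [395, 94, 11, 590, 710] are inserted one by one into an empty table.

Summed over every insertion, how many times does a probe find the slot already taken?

395 hashes to 3; slot 3 is free => place at 3.
94 hashes to 3, h2=5; 3 taken => place at 1.
11 hashes to 4; slot 4 is free => place at 4.
590 hashes to 2; slot 2 is free => place at 2.
710 hashes to 3, h2=3; 3 taken => place at 6.
Table: [., 94, 590, 395, 11, ., 710]

2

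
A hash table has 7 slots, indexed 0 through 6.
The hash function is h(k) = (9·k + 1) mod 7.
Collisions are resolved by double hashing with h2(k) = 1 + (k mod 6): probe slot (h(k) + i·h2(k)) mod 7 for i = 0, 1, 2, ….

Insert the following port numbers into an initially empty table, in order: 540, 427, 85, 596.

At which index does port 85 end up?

540: h=3 => slot 3
427: h=1 => slot 1
85: h=3, h2=2, probe 3,5 => slot 5
596: h=3, h2=3, probe 3,6 => slot 6
Table: [∅, 427, ∅, 540, ∅, 85, 596]

5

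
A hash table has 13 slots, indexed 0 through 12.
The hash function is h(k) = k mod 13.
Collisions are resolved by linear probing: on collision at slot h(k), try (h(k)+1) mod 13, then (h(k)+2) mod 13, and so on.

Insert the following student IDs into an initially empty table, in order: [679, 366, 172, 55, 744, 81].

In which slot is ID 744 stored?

679: h=3 => slot 3
366: h=2 => slot 2
172: h=3, probe 3,4 => slot 4
55: h=3, probe 3,4,5 => slot 5
744: h=3, probe 3,4,5,6 => slot 6
81: h=3, probe 3,4,5,6,7 => slot 7
Table: [-, -, 366, 679, 172, 55, 744, 81, -, -, -, -, -]

6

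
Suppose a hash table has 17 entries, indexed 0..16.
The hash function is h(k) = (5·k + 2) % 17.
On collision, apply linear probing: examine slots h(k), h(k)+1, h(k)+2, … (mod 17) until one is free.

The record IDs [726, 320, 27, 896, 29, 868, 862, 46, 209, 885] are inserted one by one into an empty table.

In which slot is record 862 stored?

14

Insert 726: h=11, slot 11 empty → index 11.
Insert 320: h=4, slot 4 empty → index 4.
Insert 27: h=1, slot 1 empty → index 1.
Insert 896: h=11, slot 11 occupied → index 12.
Insert 29: h=11, slots 11,12 occupied → index 13.
Insert 868: h=7, slot 7 empty → index 7.
Insert 862: h=11, slots 11,12,13 occupied → index 14.
Insert 46: h=11, slots 11,12,13,14 occupied → index 15.
Insert 209: h=10, slot 10 empty → index 10.
Insert 885: h=7, slot 7 occupied → index 8.
Table: [., 27, ., ., 320, ., ., 868, 885, ., 209, 726, 896, 29, 862, 46, .]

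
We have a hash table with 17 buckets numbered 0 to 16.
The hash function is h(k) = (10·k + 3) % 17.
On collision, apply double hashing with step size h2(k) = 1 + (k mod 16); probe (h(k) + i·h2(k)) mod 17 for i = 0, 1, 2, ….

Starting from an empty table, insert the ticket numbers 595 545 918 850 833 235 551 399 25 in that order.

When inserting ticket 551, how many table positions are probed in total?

3

Insert 595: h=3, slot 3 empty → index 3.
Insert 545: h=13, slot 13 empty → index 13.
Insert 918: h=3, h2=7, slot 3 occupied → index 10.
Insert 850: h=3, h2=3, slot 3 occupied → index 6.
Insert 833: h=3, h2=2, slot 3 occupied → index 5.
Insert 235: h=7, slot 7 empty → index 7.
Insert 551: h=5, h2=8, slots 5,13 occupied → index 4.
Insert 399: h=15, slot 15 empty → index 15.
Insert 25: h=15, h2=10, slot 15 occupied → index 8.
Table: [—, —, —, 595, 551, 833, 850, 235, 25, —, 918, —, —, 545, —, 399, —]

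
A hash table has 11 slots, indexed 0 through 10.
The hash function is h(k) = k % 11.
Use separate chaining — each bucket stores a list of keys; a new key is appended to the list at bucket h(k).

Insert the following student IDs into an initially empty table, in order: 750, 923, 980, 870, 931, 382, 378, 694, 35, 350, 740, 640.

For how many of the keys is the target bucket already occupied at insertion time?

Insert 750: h=2, bucket 2 empty → new chain.
Insert 923: h=10, bucket 10 empty → new chain.
Insert 980: h=1, bucket 1 empty → new chain.
Insert 870: h=1, bucket 1 nonempty → append to chain.
Insert 931: h=7, bucket 7 empty → new chain.
Insert 382: h=8, bucket 8 empty → new chain.
Insert 378: h=4, bucket 4 empty → new chain.
Insert 694: h=1, bucket 1 nonempty → append to chain.
Insert 35: h=2, bucket 2 nonempty → append to chain.
Insert 350: h=9, bucket 9 empty → new chain.
Insert 740: h=3, bucket 3 empty → new chain.
Insert 640: h=2, bucket 2 nonempty → append to chain.
Final buckets:
0: .
1: 980 -> 870 -> 694
2: 750 -> 35 -> 640
3: 740
4: 378
5: .
6: .
7: 931
8: 382
9: 350
10: 923

4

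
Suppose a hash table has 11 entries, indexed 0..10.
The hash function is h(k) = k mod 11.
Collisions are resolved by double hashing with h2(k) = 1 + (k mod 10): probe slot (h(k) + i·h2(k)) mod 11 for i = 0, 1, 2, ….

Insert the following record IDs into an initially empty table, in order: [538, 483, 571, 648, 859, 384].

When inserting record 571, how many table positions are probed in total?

538: h=10 => slot 10
483: h=10, h2=4, probe 10,3 => slot 3
571: h=10, h2=2, probe 10,1 => slot 1
648: h=10, h2=9, probe 10,8 => slot 8
859: h=1, h2=10, probe 1,0 => slot 0
384: h=10, h2=5, probe 10,4 => slot 4
Table: [859, 571, —, 483, 384, —, —, —, 648, —, 538]

2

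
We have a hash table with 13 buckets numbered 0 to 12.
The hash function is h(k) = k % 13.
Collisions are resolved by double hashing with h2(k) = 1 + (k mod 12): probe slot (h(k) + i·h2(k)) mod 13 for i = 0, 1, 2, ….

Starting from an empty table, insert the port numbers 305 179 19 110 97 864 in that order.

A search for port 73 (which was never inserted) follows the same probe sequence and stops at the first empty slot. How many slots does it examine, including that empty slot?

Insert 305: h=6, slot 6 empty => index 6.
Insert 179: h=10, slot 10 empty => index 10.
Insert 19: h=6, h2=8, slot 6 occupied => index 1.
Insert 110: h=6, h2=3, slot 6 occupied => index 9.
Insert 97: h=6, h2=2, slot 6 occupied => index 8.
Insert 864: h=6, h2=1, slot 6 occupied => index 7.
Table: [_, 19, _, _, _, _, 305, 864, 97, 110, 179, _, _]
Lookup 73: h=8, h2=2, probe 8,10,12 → slot 12 empty, not found.

3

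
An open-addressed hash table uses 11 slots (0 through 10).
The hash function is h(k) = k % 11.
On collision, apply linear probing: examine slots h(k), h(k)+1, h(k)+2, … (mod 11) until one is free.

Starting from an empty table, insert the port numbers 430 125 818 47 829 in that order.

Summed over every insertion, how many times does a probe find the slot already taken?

3

Insert 430: h=1, slot 1 empty -> index 1.
Insert 125: h=4, slot 4 empty -> index 4.
Insert 818: h=4, slot 4 occupied -> index 5.
Insert 47: h=3, slot 3 empty -> index 3.
Insert 829: h=4, slots 4,5 occupied -> index 6.
Table: [∅, 430, ∅, 47, 125, 818, 829, ∅, ∅, ∅, ∅]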